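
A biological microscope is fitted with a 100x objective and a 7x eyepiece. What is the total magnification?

700

The overall magnification of a compound microscope is the product of the objective and eyepiece magnifications:
M = M_obj x M_eye = 100 x 7 = 700.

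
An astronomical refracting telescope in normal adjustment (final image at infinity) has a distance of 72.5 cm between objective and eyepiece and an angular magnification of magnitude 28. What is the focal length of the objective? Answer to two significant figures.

In normal adjustment the tube length equals f_obj + f_eye and |M| = f_obj/f_eye.
So f_obj = 28 f_eye and 28 f_eye + f_eye = 72.5 cm, giving f_eye = 72.5/29 = 2.500 cm and f_obj = 70.000 cm.

70 cm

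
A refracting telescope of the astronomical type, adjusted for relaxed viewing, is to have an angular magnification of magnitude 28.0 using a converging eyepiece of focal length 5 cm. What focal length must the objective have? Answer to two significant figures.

140 cm

|M| = f_obj/|f_eye|, so f_obj = |M| x |f_eye| = 28.0 x 5 = 140.000 cm.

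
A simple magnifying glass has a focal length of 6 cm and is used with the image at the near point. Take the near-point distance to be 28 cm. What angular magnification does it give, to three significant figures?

M = 1 + D/f = 1 + 28/6 = 5.667.

5.67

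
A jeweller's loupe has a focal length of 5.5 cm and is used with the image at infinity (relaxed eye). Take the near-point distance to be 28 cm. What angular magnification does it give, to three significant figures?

M = D/f = 28/5.5 = 5.091.

5.09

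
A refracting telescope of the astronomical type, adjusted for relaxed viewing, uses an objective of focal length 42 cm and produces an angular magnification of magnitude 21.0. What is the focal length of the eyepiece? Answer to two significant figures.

2.0 cm

|M| = f_obj/f_eye, so f_eye = f_obj/|M| = 42/21.0 = 2.000 cm.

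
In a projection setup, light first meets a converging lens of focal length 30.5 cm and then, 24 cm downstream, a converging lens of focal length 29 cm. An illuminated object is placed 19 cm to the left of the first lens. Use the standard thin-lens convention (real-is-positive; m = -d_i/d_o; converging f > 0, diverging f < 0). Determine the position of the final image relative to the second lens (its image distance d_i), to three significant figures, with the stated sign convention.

47.5 cm

Lens 1: 1/d_i1 = 1/f_1 - 1/d_o1 = 1/30.5 - 1/19 = -0.01984 cm^-1, so d_i1 = -50.391 cm.
The intermediate image is virtual, 50.391 cm to the left of lens 1, so d_o2 = L - d_i1 = 24 - (-50.391) = 74.391 cm.
Lens 2: 1/d_i2 = 1/f_2 - 1/d_o2 = 1/29 - 1/(74.391) = 0.02104 cm^-1, so d_i2 = 47.528 cm.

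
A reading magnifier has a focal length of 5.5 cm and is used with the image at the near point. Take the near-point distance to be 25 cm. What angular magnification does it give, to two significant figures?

M = 1 + D/f = 1 + 25/5.5 = 5.545.

5.5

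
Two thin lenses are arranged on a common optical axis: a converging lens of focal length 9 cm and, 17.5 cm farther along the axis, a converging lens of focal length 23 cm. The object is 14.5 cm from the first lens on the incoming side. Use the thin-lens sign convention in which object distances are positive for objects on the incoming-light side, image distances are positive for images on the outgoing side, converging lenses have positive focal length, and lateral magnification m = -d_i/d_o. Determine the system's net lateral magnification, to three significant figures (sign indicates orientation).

-1.29

Lens 1: 1/d_i1 = 1/f_1 - 1/d_o1 = 1/9 - 1/14.5 = 0.04215 cm^-1, so d_i1 = 23.727 cm.
m_1 = -(23.727)/14.5 = -1.6364.
Since 23.727 cm > 17.5 cm, the first image lies past the second lens and serves as a virtual object: d_o2 = L - d_i1 = -6.227 cm.
Lens 2: 1/d_i2 = 1/f_2 - 1/d_o2 = 1/23 - 1/(-6.227) = 0.20406 cm^-1, so d_i2 = 4.900 cm.
m_2 = -(4.900)/(-6.227) = 0.7869.
Overall magnification: m = m_1 m_2 = -1.2877.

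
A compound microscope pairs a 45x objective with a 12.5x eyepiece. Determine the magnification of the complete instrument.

562.5

The overall magnification of a compound microscope is the product of the objective and eyepiece magnifications:
M = M_obj x M_eye = 45 x 12.5 = 562.5.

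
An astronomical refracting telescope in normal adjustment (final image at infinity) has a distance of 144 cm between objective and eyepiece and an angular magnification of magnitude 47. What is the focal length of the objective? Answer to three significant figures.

141 cm

In normal adjustment the tube length equals f_obj + f_eye and |M| = f_obj/f_eye.
So f_obj = 47 f_eye and 47 f_eye + f_eye = 144 cm, giving f_eye = 144/48 = 3.000 cm and f_obj = 141.000 cm.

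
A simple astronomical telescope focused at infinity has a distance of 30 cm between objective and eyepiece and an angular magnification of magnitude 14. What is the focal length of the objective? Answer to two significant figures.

28 cm

In normal adjustment the tube length equals f_obj + f_eye and |M| = f_obj/f_eye.
So f_obj = 14 f_eye and 14 f_eye + f_eye = 30 cm, giving f_eye = 30/15 = 2.000 cm and f_obj = 28.000 cm.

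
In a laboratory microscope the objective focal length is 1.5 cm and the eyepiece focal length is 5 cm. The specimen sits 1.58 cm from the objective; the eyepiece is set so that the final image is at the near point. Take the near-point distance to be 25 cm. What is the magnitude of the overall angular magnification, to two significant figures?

110

Objective: 1/d_i = 1/f_obj - 1/d_o = 1/1.5 - 1/1.58 = 0.03376 cm^-1, so d_i = 29.625 cm.
m_obj = -d_i/d_o = -29.625/1.58 = -18.750.
Eyepiece angular magnification (image at near point): M_eye = 1 + D/f_e = 1 + 25/5 = 6.000.
Overall M = m_obj x M_eye = (-18.750)(6.000) = -112.50.
|M| = 112.50.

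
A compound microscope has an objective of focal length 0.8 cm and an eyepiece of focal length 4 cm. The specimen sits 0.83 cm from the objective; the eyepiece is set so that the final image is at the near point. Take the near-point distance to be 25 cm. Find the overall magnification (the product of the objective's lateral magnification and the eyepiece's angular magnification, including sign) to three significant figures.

Objective: 1/d_i = 1/f_obj - 1/d_o = 1/0.8 - 1/0.83 = 0.04518 cm^-1, so d_i = 22.133 cm.
m_obj = -d_i/d_o = -22.133/0.83 = -26.667.
Eyepiece angular magnification (image at near point): M_eye = 1 + D/f_e = 1 + 25/4 = 7.250.
Overall M = m_obj x M_eye = (-26.667)(7.250) = -193.33.

-193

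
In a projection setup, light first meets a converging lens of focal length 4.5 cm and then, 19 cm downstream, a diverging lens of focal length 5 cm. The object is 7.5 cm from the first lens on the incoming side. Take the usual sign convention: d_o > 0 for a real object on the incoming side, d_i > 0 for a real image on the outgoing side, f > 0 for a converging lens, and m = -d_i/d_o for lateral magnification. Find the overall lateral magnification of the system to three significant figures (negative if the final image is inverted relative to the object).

First lens: d_i1 = 1/(1/4.5 - 1/7.5) = 11.250 cm.
m_1 = -(11.250)/7.5 = -1.5000.
The intermediate image is 11.250 cm to the right of lens 1, so d_o2 = L - d_i1 = 19 - 11.250 = 7.750 cm.
Second lens: d_i2 = 1/(1/(-5) - 1/(7.750)) = -3.039 cm.
m_2 = -(-3.039)/(7.750) = 0.3922.
Overall magnification: m = m_1 m_2 = -0.5882.

-0.588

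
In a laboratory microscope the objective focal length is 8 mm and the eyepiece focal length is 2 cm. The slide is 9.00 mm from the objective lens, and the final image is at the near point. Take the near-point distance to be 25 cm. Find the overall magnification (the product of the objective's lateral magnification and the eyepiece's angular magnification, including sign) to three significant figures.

-108

Convert to cm: f_obj = 8 mm = 0.8 cm; d_o = 9.00 mm = 0.90 cm.
Objective: 1/d_i = 1/f_obj - 1/d_o = 1/0.8 - 1/0.90 = 0.13889 cm^-1, so d_i = 7.200 cm.
m_obj = -d_i/d_o = -7.200/0.90 = -8.000.
Eyepiece angular magnification (image at near point): M_eye = 1 + D/f_e = 1 + 25/2 = 13.500.
Overall M = m_obj x M_eye = (-8.000)(13.500) = -108.00.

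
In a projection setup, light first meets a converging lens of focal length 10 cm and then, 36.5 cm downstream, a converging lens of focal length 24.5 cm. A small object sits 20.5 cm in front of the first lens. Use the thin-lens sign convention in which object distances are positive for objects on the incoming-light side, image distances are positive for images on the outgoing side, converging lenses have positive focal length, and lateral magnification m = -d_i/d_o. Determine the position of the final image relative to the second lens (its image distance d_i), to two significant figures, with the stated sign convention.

Applying the thin-lens equation to the first lens, 1/10 = 1/20.5 + 1/d_i1, which gives d_i1 = 19.524 cm.
Object distance for lens 2: d_o2 = 36.5 - 19.524 = 16.976 cm.
Applying the thin-lens equation again with f_2 = 24.5 cm and d_o2 = 16.976 cm gives d_i2 = -55.280 cm.

-55 cm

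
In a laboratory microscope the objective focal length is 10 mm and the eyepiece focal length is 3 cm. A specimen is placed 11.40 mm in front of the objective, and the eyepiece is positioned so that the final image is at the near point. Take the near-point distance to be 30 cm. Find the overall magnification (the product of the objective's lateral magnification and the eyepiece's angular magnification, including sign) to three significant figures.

-78.6

Convert to cm: f_obj = 10 mm = 1 cm; d_o = 11.40 mm = 1.14 cm.
Objective: 1/d_i = 1/f_obj - 1/d_o = 1/1 - 1/1.14 = 0.12281 cm^-1, so d_i = 8.143 cm.
m_obj = -d_i/d_o = -8.143/1.14 = -7.143.
Eyepiece angular magnification (image at near point): M_eye = 1 + D/f_e = 1 + 30/3 = 11.000.
Overall M = m_obj x M_eye = (-7.143)(11.000) = -78.57.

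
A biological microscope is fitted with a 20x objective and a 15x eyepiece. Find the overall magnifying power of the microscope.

300

The overall magnification of a compound microscope is the product of the objective and eyepiece magnifications:
M = M_obj x M_eye = 20 x 15 = 300.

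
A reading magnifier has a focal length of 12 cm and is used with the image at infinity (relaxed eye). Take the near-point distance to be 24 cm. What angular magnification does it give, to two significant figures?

2.0

M = D/f = 24/12 = 2.000.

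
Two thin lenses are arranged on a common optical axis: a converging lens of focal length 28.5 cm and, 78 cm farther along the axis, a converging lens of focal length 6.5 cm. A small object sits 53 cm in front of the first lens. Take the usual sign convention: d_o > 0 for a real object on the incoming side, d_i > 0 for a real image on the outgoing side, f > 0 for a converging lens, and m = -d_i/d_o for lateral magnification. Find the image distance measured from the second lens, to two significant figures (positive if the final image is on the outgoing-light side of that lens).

11 cm

Lens 1: 1/d_i1 = 1/f_1 - 1/d_o1 = 1/28.5 - 1/53 = 0.01622 cm^-1, so d_i1 = 61.653 cm.
Object distance for lens 2: d_o2 = 78 - 61.653 = 16.347 cm.
Lens 2: 1/d_i2 = 1/f_2 - 1/d_o2 = 1/6.5 - 1/(16.347) = 0.09267 cm^-1, so d_i2 = 10.791 cm.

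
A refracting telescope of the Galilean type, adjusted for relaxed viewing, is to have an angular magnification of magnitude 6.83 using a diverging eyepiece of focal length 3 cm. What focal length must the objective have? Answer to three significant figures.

|M| = f_obj/|f_eye|, so f_obj = |M| x |f_eye| = 6.83 x 3 = 20.490 cm.

20.5 cm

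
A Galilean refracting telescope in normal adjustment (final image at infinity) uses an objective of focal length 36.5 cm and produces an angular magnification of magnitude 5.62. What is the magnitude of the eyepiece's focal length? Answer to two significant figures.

6.5 cm

|M| = f_obj/|f_eye|, so |f_eye| = f_obj/|M| = 36.5/5.62 = 6.495 cm.
(The eyepiece is diverging, so its signed focal length is -6.495 cm.)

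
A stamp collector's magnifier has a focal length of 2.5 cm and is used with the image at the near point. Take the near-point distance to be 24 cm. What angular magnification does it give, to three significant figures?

M = 1 + D/f = 1 + 24/2.5 = 10.600.

10.6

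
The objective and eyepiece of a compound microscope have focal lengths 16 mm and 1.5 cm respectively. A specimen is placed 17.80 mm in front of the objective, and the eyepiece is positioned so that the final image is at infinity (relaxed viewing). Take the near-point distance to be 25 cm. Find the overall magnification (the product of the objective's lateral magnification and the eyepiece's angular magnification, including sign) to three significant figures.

Convert to cm: f_obj = 16 mm = 1.6 cm; d_o = 17.80 mm = 1.78 cm.
Objective: 1/d_i = 1/f_obj - 1/d_o = 1/1.6 - 1/1.78 = 0.06320 cm^-1, so d_i = 15.822 cm.
m_obj = -d_i/d_o = -15.822/1.78 = -8.889.
Eyepiece angular magnification (image at infinity): M_eye = D/f_e = 25/1.5 = 16.667.
Overall M = m_obj x M_eye = (-8.889)(16.667) = -148.15.

-148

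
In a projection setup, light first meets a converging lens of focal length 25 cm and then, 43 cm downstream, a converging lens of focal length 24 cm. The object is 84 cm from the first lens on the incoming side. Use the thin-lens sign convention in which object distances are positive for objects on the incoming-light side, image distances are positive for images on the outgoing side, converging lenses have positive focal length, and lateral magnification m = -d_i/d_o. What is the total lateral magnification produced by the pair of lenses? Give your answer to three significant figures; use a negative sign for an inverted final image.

First lens: d_i1 = 1/(1/25 - 1/84) = 35.593 cm.
m_1 = -(35.593)/84 = -0.4237.
The intermediate image is 35.593 cm to the right of lens 1, so d_o2 = L - d_i1 = 43 - 35.593 = 7.407 cm.
Second lens: d_i2 = 1/(1/24 - 1/(7.407)) = -10.713 cm.
m_2 = -(-10.713)/(7.407) = 1.4464.
The system's lateral magnification is m_1 m_2 = (-0.4237)(1.4464) = -0.6129.

-0.613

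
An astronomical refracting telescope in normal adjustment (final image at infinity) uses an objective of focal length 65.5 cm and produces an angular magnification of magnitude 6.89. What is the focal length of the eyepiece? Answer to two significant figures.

|M| = f_obj/f_eye, so f_eye = f_obj/|M| = 65.5/6.89 = 9.507 cm.

9.5 cm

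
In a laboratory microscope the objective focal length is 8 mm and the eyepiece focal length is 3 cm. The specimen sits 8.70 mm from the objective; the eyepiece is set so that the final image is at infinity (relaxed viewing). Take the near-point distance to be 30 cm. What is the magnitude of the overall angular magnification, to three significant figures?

Convert to cm: f_obj = 8 mm = 0.8 cm; d_o = 8.70 mm = 0.87 cm.
Objective: 1/d_i = 1/f_obj - 1/d_o = 1/0.8 - 1/0.87 = 0.10057 cm^-1, so d_i = 9.943 cm.
m_obj = -d_i/d_o = -9.943/0.87 = -11.429.
Eyepiece angular magnification (image at infinity): M_eye = D/f_e = 30/3 = 10.000.
Overall M = m_obj x M_eye = (-11.429)(10.000) = -114.29.
|M| = 114.29.

114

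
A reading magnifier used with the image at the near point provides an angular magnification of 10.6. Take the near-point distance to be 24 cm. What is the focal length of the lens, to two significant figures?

For the image at the near point, M = 1 + D/f.
f = D/(M - 1) = 24/(10.6 - 1) = 2.500 cm.

2.5 cm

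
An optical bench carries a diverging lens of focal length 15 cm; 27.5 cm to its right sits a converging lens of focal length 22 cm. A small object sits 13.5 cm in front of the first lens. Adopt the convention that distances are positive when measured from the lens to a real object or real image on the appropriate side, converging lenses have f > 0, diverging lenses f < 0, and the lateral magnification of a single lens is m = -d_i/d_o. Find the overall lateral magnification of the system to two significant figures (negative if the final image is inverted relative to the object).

Applying the thin-lens equation to the first lens, 1/(-15) = 1/13.5 + 1/d_i1, which gives d_i1 = -7.105 cm.
Its lateral magnification is m_1 = -d_i1/d_o1 = -(-7.105)/13.5 = 0.5263.
With d_i1 < 0 the first image is virtual and lies on the object side; the object distance for lens 2 is d_o2 = 27.5 - (-7.105) = 34.605 cm.
Applying the thin-lens equation again with f_2 = 22 cm and d_o2 = 34.605 cm gives d_i2 = 60.397 cm.
m_2 = -(60.397)/(34.605) = -1.7453.
The system's lateral magnification is m_1 m_2 = (0.5263)(-1.7453) = -0.9186.

-0.92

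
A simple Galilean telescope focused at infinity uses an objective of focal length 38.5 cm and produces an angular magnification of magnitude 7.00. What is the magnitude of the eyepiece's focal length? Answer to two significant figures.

5.5 cm

|M| = f_obj/|f_eye|, so |f_eye| = f_obj/|M| = 38.5/7.0 = 5.500 cm.
(The eyepiece is diverging, so its signed focal length is -5.500 cm.)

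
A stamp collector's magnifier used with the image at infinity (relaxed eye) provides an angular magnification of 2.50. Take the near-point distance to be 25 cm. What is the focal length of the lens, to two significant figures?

10 cm

For the image at infinity, M = D/f.
f = D/M = 25/2.5 = 10.000 cm.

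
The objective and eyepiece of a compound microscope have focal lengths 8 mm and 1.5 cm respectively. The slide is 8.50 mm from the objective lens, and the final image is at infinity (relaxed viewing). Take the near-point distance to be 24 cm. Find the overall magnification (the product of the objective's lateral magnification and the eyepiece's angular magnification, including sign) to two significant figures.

Convert to cm: f_obj = 8 mm = 0.8 cm; d_o = 8.50 mm = 0.85 cm.
Objective: 1/d_i = 1/f_obj - 1/d_o = 1/0.8 - 1/0.85 = 0.07353 cm^-1, so d_i = 13.600 cm.
m_obj = -d_i/d_o = -13.600/0.85 = -16.000.
Eyepiece angular magnification (image at infinity): M_eye = D/f_e = 24/1.5 = 16.000.
Overall M = m_obj x M_eye = (-16.000)(16.000) = -256.00.

-260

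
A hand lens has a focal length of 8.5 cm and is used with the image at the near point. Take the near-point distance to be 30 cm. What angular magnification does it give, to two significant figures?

4.5

M = 1 + D/f = 1 + 30/8.5 = 4.529.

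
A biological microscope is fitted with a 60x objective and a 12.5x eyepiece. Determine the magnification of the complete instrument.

The overall magnification of a compound microscope is the product of the objective and eyepiece magnifications:
M = M_obj x M_eye = 60 x 12.5 = 750.

750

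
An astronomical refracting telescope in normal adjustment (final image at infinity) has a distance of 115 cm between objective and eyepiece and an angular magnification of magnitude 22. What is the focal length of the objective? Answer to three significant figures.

In normal adjustment the tube length equals f_obj + f_eye and |M| = f_obj/f_eye.
So f_obj = 22 f_eye and 22 f_eye + f_eye = 115 cm, giving f_eye = 115/23 = 5.000 cm and f_obj = 110.000 cm.

110 cm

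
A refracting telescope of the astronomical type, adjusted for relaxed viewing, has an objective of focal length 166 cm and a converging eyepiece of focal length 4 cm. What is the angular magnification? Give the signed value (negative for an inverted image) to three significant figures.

-41.5

M = -f_obj/f_eye = -166/(4) = -41.500.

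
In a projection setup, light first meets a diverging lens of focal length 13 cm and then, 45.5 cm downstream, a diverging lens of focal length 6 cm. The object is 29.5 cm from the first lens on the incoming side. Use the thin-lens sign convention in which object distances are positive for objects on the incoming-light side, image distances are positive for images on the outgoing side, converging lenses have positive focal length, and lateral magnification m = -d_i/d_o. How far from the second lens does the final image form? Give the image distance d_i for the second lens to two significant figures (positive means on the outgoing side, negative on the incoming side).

-5.4 cm

Applying the thin-lens equation to the first lens, 1/(-13) = 1/29.5 + 1/d_i1, which gives d_i1 = -9.024 cm.
The intermediate image is virtual, 9.024 cm to the left of lens 1, so d_o2 = L - d_i1 = 45.5 - (-9.024) = 54.524 cm.
Applying the thin-lens equation again with f_2 = -6 cm and d_o2 = 54.524 cm gives d_i2 = -5.405 cm.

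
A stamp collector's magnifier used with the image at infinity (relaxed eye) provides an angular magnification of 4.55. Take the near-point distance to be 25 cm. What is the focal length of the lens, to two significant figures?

5.5 cm

For the image at infinity, M = D/f.
f = D/M = 25/4.55 = 5.495 cm.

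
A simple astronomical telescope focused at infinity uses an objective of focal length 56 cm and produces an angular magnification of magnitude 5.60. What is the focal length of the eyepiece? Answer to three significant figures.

|M| = f_obj/f_eye, so f_eye = f_obj/|M| = 56/5.6 = 10.000 cm.

10.0 cm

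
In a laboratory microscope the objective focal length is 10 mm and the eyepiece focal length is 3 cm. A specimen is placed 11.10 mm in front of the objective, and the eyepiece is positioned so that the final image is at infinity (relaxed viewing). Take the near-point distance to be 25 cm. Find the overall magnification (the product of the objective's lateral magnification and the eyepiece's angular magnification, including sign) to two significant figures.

-76

Convert to cm: f_obj = 10 mm = 1 cm; d_o = 11.10 mm = 1.11 cm.
Objective: 1/d_i = 1/f_obj - 1/d_o = 1/1 - 1/1.11 = 0.09910 cm^-1, so d_i = 10.091 cm.
m_obj = -d_i/d_o = -10.091/1.11 = -9.091.
Eyepiece angular magnification (image at infinity): M_eye = D/f_e = 25/3 = 8.333.
Overall M = m_obj x M_eye = (-9.091)(8.333) = -75.76.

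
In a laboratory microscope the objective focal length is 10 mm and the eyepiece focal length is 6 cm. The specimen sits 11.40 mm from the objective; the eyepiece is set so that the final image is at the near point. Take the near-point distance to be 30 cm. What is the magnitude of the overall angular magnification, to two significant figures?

43

Convert to cm: f_obj = 10 mm = 1 cm; d_o = 11.40 mm = 1.14 cm.
Objective: 1/d_i = 1/f_obj - 1/d_o = 1/1 - 1/1.14 = 0.12281 cm^-1, so d_i = 8.143 cm.
m_obj = -d_i/d_o = -8.143/1.14 = -7.143.
Eyepiece angular magnification (image at near point): M_eye = 1 + D/f_e = 1 + 30/6 = 6.000.
Overall M = m_obj x M_eye = (-7.143)(6.000) = -42.86.
|M| = 42.86.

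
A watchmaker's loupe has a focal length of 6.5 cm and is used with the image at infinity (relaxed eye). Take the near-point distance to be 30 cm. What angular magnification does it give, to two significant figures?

M = D/f = 30/6.5 = 4.615.

4.6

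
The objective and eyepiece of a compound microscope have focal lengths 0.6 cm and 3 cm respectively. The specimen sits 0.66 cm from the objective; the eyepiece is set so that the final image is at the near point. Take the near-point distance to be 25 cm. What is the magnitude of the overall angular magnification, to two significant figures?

Objective: 1/d_i = 1/f_obj - 1/d_o = 1/0.6 - 1/0.66 = 0.15152 cm^-1, so d_i = 6.600 cm.
m_obj = -d_i/d_o = -6.600/0.66 = -10.000.
Eyepiece angular magnification (image at near point): M_eye = 1 + D/f_e = 1 + 25/3 = 9.333.
Overall M = m_obj x M_eye = (-10.000)(9.333) = -93.33.
|M| = 93.33.

93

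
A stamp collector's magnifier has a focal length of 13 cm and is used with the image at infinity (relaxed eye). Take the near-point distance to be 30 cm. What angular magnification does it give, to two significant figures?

M = D/f = 30/13 = 2.308.

2.3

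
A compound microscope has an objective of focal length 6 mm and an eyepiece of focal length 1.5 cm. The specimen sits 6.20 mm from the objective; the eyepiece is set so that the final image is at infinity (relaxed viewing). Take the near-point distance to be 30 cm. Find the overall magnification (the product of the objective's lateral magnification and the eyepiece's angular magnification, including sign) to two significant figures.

-600

Convert to cm: f_obj = 6 mm = 0.6 cm; d_o = 6.20 mm = 0.62 cm.
Objective: 1/d_i = 1/f_obj - 1/d_o = 1/0.6 - 1/0.62 = 0.05376 cm^-1, so d_i = 18.600 cm.
m_obj = -d_i/d_o = -18.600/0.62 = -30.000.
Eyepiece angular magnification (image at infinity): M_eye = D/f_e = 30/1.5 = 20.000.
Overall M = m_obj x M_eye = (-30.000)(20.000) = -600.00.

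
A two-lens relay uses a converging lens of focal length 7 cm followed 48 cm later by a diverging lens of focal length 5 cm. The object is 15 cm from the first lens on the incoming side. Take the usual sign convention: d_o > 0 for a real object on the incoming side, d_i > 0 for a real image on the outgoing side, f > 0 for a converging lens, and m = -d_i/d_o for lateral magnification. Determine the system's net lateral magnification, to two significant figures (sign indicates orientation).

-0.11

First lens: d_i1 = 1/(1/7 - 1/15) = 13.125 cm.
m_1 = -(13.125)/15 = -0.8750.
That image sits 34.875 cm in front of the second lens, so d_o2 = 34.875 cm.
Second lens: d_i2 = 1/(1/(-5) - 1/(34.875)) = -4.373 cm.
m_2 = -(-4.373)/(34.875) = 0.1254.
Total m = m_1 x m_2 = (-0.8750)(0.1254) = -0.1097.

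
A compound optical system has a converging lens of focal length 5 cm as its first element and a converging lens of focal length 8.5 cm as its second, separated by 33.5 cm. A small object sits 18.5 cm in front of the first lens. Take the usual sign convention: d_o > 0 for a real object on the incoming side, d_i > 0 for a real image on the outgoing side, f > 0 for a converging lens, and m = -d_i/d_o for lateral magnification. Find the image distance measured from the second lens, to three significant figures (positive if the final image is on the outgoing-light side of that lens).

Lens 1: 1/d_i1 = 1/f_1 - 1/d_o1 = 1/5 - 1/18.5 = 0.14595 cm^-1, so d_i1 = 6.852 cm.
That image sits 26.648 cm in front of the second lens, so d_o2 = 26.648 cm.
Lens 2: 1/d_i2 = 1/f_2 - 1/d_o2 = 1/8.5 - 1/(26.648) = 0.08012 cm^-1, so d_i2 = 12.481 cm.

12.5 cm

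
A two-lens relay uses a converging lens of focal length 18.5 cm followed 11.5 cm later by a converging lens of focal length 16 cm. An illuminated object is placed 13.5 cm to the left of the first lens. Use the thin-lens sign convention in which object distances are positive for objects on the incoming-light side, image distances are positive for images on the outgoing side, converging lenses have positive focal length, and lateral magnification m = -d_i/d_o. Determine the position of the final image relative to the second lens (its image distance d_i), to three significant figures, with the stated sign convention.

21.6 cm

Applying the thin-lens equation to the first lens, 1/18.5 = 1/13.5 + 1/d_i1, which gives d_i1 = -49.950 cm.
With d_i1 < 0 the first image is virtual and lies on the object side; the object distance for lens 2 is d_o2 = 11.5 - (-49.950) = 61.450 cm.
Applying the thin-lens equation again with f_2 = 16 cm and d_o2 = 61.450 cm gives d_i2 = 21.633 cm.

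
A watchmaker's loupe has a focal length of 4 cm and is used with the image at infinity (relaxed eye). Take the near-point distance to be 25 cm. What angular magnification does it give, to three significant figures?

6.25

M = D/f = 25/4 = 6.250.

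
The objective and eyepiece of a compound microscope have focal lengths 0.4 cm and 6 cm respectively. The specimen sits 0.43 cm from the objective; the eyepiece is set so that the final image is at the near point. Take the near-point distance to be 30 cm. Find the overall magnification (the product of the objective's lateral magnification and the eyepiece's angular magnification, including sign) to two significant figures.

-80

Objective: 1/d_i = 1/f_obj - 1/d_o = 1/0.4 - 1/0.43 = 0.17442 cm^-1, so d_i = 5.733 cm.
m_obj = -d_i/d_o = -5.733/0.43 = -13.333.
Eyepiece angular magnification (image at near point): M_eye = 1 + D/f_e = 1 + 30/6 = 6.000.
Overall M = m_obj x M_eye = (-13.333)(6.000) = -80.00.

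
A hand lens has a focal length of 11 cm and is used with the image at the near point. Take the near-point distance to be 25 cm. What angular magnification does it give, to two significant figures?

M = 1 + D/f = 1 + 25/11 = 3.273.

3.3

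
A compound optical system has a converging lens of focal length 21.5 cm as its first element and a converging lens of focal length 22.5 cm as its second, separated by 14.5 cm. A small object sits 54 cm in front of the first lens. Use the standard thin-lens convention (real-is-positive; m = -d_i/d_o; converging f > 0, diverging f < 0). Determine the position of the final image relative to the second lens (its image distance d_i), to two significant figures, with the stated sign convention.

Lens 1: 1/d_i1 = 1/f_1 - 1/d_o1 = 1/21.5 - 1/54 = 0.02799 cm^-1, so d_i1 = 35.723 cm.
Since 35.723 cm > 14.5 cm, the first image lies past the second lens and serves as a virtual object: d_o2 = L - d_i1 = -21.223 cm.
Lens 2: 1/d_i2 = 1/f_2 - 1/d_o2 = 1/22.5 - 1/(-21.223) = 0.09156 cm^-1, so d_i2 = 10.921 cm.

11 cm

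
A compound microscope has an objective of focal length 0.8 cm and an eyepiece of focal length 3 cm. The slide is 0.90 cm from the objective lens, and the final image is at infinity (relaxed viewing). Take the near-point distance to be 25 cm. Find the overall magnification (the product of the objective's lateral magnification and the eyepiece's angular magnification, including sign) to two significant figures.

Objective: 1/d_i = 1/f_obj - 1/d_o = 1/0.8 - 1/0.90 = 0.13889 cm^-1, so d_i = 7.200 cm.
m_obj = -d_i/d_o = -7.200/0.90 = -8.000.
Eyepiece angular magnification (image at infinity): M_eye = D/f_e = 25/3 = 8.333.
Overall M = m_obj x M_eye = (-8.000)(8.333) = -66.67.

-67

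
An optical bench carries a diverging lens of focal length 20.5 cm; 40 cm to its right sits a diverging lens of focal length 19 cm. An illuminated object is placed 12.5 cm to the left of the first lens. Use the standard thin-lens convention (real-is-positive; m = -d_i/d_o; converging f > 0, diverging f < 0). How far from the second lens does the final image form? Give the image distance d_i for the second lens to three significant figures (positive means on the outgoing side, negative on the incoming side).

Lens 1: 1/d_i1 = 1/f_1 - 1/d_o1 = 1/(-20.5) - 1/12.5 = -0.12878 cm^-1, so d_i1 = -7.765 cm.
With d_i1 < 0 the first image is virtual and lies on the object side; the object distance for lens 2 is d_o2 = 40 - (-7.765) = 47.765 cm.
Lens 2: 1/d_i2 = 1/f_2 - 1/d_o2 = 1/(-19) - 1/(47.765) = -0.07357 cm^-1, so d_i2 = -13.593 cm.

-13.6 cm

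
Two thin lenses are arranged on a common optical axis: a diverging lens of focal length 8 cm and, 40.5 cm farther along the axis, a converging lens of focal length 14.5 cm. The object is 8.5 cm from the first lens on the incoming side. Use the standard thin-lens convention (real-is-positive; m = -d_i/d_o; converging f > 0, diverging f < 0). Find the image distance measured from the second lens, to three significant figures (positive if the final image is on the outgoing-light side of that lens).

Applying the thin-lens equation to the first lens, 1/(-8) = 1/8.5 + 1/d_i1, which gives d_i1 = -4.121 cm.
The intermediate image is virtual, 4.121 cm to the left of lens 1, so d_o2 = L - d_i1 = 40.5 - (-4.121) = 44.621 cm.
Applying the thin-lens equation again with f_2 = 14.5 cm and d_o2 = 44.621 cm gives d_i2 = 21.480 cm.

21.5 cm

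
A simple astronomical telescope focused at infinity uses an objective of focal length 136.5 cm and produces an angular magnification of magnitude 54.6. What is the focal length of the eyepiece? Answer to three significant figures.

|M| = f_obj/f_eye, so f_eye = f_obj/|M| = 136.5/54.6 = 2.500 cm.

2.50 cm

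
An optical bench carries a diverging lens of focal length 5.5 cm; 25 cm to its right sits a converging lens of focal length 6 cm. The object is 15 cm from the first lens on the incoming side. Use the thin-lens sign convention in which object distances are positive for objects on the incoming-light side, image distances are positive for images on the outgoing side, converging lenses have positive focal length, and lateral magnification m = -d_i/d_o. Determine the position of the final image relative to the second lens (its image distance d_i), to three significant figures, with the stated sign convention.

7.56 cm

Applying the thin-lens equation to the first lens, 1/(-5.5) = 1/15 + 1/d_i1, which gives d_i1 = -4.024 cm.
With d_i1 < 0 the first image is virtual and lies on the object side; the object distance for lens 2 is d_o2 = 25 - (-4.024) = 29.024 cm.
Applying the thin-lens equation again with f_2 = 6 cm and d_o2 = 29.024 cm gives d_i2 = 7.564 cm.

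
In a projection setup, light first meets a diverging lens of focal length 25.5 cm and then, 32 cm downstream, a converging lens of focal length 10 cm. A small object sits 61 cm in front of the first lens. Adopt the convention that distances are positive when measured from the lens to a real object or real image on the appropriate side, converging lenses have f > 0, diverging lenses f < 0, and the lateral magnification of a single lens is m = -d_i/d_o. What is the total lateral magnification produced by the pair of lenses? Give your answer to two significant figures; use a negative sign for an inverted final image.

-0.074

First lens: d_i1 = 1/(1/(-25.5) - 1/61) = -17.983 cm.
m_1 = -(-17.983)/61 = 0.2948.
The intermediate image is virtual, 17.983 cm to the left of lens 1, so d_o2 = L - d_i1 = 32 - (-17.983) = 49.983 cm.
Second lens: d_i2 = 1/(1/10 - 1/(49.983)) = 12.501 cm.
m_2 = -(12.501)/(49.983) = -0.2501.
Overall magnification: m = m_1 m_2 = -0.0737.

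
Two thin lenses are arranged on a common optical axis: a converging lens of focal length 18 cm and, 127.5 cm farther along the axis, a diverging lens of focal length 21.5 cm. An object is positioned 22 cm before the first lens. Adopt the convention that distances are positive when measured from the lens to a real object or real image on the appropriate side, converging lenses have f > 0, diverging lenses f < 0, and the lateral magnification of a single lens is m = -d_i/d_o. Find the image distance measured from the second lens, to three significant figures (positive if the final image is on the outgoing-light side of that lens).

-12.3 cm

Lens 1: 1/d_i1 = 1/f_1 - 1/d_o1 = 1/18 - 1/22 = 0.01010 cm^-1, so d_i1 = 99.000 cm.
Object distance for lens 2: d_o2 = 127.5 - 99.000 = 28.500 cm.
Lens 2: 1/d_i2 = 1/f_2 - 1/d_o2 = 1/(-21.5) - 1/(28.500) = -0.08160 cm^-1, so d_i2 = -12.255 cm.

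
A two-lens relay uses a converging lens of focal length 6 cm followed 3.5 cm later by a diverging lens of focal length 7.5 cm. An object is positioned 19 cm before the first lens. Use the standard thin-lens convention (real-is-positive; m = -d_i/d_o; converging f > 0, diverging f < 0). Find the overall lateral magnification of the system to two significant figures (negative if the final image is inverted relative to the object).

Lens 1: 1/d_i1 = 1/f_1 - 1/d_o1 = 1/6 - 1/19 = 0.11404 cm^-1, so d_i1 = 8.769 cm.
m_1 = -(8.769)/19 = -0.4615.
Since 8.769 cm > 3.5 cm, the first image lies past the second lens and serves as a virtual object: d_o2 = L - d_i1 = -5.269 cm.
Lens 2: 1/d_i2 = 1/f_2 - 1/d_o2 = 1/(-7.5) - 1/(-5.269) = 0.05645 cm^-1, so d_i2 = 17.716 cm.
m_2 = -(17.716)/(-5.269) = 3.3621.
The system's lateral magnification is m_1 m_2 = (-0.4615)(3.3621) = -1.5517.

-1.6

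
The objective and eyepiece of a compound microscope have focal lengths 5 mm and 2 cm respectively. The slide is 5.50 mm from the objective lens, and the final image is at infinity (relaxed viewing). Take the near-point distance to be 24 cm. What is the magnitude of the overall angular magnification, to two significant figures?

Convert to cm: f_obj = 5 mm = 0.5 cm; d_o = 5.50 mm = 0.55 cm.
Objective: 1/d_i = 1/f_obj - 1/d_o = 1/0.5 - 1/0.55 = 0.18182 cm^-1, so d_i = 5.500 cm.
m_obj = -d_i/d_o = -5.500/0.55 = -10.000.
Eyepiece angular magnification (image at infinity): M_eye = D/f_e = 24/2 = 12.000.
Overall M = m_obj x M_eye = (-10.000)(12.000) = -120.00.
|M| = 120.00.

120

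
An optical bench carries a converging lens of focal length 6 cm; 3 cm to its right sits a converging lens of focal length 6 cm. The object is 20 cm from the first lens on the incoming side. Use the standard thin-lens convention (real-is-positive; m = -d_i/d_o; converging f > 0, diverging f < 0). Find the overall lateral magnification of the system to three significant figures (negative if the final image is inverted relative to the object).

-0.222

Applying the thin-lens equation to the first lens, 1/6 = 1/20 + 1/d_i1, which gives d_i1 = 8.571 cm.
Its lateral magnification is m_1 = -d_i1/d_o1 = -(8.571)/20 = -0.4286.
This image would form 8.571 cm past lens 1, i.e. 5.571 cm beyond lens 2, so it is a virtual object for lens 2: d_o2 = 3 - 8.571 = -5.571 cm.
Applying the thin-lens equation again with f_2 = 6 cm and d_o2 = -5.571 cm gives d_i2 = 2.889 cm.
m_2 = -(2.889)/(-5.571) = 0.5185.
Total m = m_1 x m_2 = (-0.4286)(0.5185) = -0.2222.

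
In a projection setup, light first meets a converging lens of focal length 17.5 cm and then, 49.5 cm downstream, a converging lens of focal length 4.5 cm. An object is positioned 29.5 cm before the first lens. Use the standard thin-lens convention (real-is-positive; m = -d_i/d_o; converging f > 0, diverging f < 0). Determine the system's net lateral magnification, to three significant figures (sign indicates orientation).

3.32

Lens 1: 1/d_i1 = 1/f_1 - 1/d_o1 = 1/17.5 - 1/29.5 = 0.02324 cm^-1, so d_i1 = 43.021 cm.
m_1 = -(43.021)/29.5 = -1.4583.
The intermediate image is 43.021 cm to the right of lens 1, so d_o2 = L - d_i1 = 49.5 - 43.021 = 6.479 cm.
Lens 2: 1/d_i2 = 1/f_2 - 1/d_o2 = 1/4.5 - 1/(6.479) = 0.06788 cm^-1, so d_i2 = 14.732 cm.
m_2 = -(14.732)/(6.479) = -2.2737.
Overall magnification: m = m_1 m_2 = 3.3158.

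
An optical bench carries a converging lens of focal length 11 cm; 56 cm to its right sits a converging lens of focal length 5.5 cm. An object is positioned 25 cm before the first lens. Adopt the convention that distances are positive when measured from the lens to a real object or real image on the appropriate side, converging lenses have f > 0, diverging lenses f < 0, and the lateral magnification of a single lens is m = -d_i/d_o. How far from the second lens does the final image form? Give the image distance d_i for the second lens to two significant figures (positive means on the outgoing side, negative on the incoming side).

6.5 cm

Applying the thin-lens equation to the first lens, 1/11 = 1/25 + 1/d_i1, which gives d_i1 = 19.643 cm.
The intermediate image is 19.643 cm to the right of lens 1, so d_o2 = L - d_i1 = 56 - 19.643 = 36.357 cm.
Applying the thin-lens equation again with f_2 = 5.5 cm and d_o2 = 36.357 cm gives d_i2 = 6.480 cm.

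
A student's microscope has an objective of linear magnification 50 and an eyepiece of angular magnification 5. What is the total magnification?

The overall magnification of a compound microscope is the product of the objective and eyepiece magnifications:
M = M_obj x M_eye = 50 x 5 = 250.

250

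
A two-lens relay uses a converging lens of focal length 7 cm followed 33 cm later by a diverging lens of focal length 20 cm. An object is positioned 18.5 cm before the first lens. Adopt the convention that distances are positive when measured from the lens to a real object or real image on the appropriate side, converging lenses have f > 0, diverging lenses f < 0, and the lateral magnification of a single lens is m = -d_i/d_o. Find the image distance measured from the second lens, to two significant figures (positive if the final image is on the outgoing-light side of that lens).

Applying the thin-lens equation to the first lens, 1/7 = 1/18.5 + 1/d_i1, which gives d_i1 = 11.261 cm.
That image sits 21.739 cm in front of the second lens, so d_o2 = 21.739 cm.
Applying the thin-lens equation again with f_2 = -20 cm and d_o2 = 21.739 cm gives d_i2 = -10.417 cm.

-10 cm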